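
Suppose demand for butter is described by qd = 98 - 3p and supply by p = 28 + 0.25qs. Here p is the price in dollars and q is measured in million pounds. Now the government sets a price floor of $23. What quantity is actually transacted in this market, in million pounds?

Rearranging supply gives qs = 4p - 112. Without the control the market clears where 98 - 3p = 4p - 112, i.e. p* = 30 and q* = 8.
Since 23 is below p* = 30, the floor does not bind and the free-market outcome prevails.

8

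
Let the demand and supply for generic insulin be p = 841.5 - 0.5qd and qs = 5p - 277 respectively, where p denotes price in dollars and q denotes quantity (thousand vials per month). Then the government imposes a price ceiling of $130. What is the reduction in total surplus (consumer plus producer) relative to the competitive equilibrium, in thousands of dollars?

Rearranging demand gives qd = 1683 - 2p. In a free market, 1683 - 2p = 5p - 277 gives the equilibrium p* = 280, q* = 1123.
The ceiling of 130 is below the equilibrium price 280, so it binds.
At p = 130: qd = 1683 - 2·130 = 1423 and qs = 5·130 - 277 = 373.
Quantity traded falls to 373. At q = 373 the demand price is (1683 - 373)/2 = 655 and the supply price is (277 + 373)/5 = 130.
Deadweight loss = ½ · (655 - 130) · (1123 - 373) = ½ · 525 · 750 = 196875.

196875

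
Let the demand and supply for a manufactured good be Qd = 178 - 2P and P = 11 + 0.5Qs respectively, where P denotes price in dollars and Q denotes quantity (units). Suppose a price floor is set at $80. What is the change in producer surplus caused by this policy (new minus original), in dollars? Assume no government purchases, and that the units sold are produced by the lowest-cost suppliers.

Rearranging supply gives Qs = 2P - 22. Without the control the market clears where 178 - 2P = 2P - 22, i.e. P* = 50 and Q* = 78.
Because the floor (80) lies above the market-clearing price, it is binding.
At P = 80: Qd = 178 - 2·80 = 18 and Qs = 2·80 - 22 = 138.
Producer surplus without the control is ½ · (50 - 11) · 78 = 1521.
With the floor, 18 units are sold at 80. The supply price at Q = 18 is 20, so PS = ½ · [(80 - 11) + (80 - 20)] · 18 = 1161.
Change in producer surplus = 1161 - 1521 = -360.

-360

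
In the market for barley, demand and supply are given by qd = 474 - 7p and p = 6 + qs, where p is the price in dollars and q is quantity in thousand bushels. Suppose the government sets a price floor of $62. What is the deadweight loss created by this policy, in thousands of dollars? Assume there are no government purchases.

112

Rearranging supply gives qs = p - 6. Setting quantity demanded equal to quantity supplied, 474 - 7p = p - 6, gives p* = 60 and q* = 54.
The floor of 62 is above the equilibrium price 60, so it binds.
At p = 62: qd = 474 - 7·62 = 40 and qs = 62 - 6 = 56.
Quantity traded falls to 40. At q = 40 the demand price is (474 - 40)/7 = 62 and the supply price is 6 + 40 = 46.
Deadweight loss = ½ · (62 - 46) · (54 - 40) = ½ · 16 · 14 = 112.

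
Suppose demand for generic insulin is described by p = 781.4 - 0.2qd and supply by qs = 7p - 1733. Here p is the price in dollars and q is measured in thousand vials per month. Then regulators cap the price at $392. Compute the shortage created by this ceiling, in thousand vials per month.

936

Rearranging demand gives qd = 3907 - 5p. Setting quantity demanded equal to quantity supplied, 3907 - 5p = 7p - 1733, gives p* = 470 and q* = 1557.
The ceiling of 392 is below the equilibrium price 470, so it binds.
At p = 392: qd = 3907 - 5·392 = 1947 and qs = 7·392 - 1733 = 1011.
Shortage = qd - qs = 1947 - 1011 = 936.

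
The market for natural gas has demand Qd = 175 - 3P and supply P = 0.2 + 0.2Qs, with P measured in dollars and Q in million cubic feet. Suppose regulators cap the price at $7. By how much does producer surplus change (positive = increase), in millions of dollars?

-1072.5

Rearranging supply gives Qs = 5P - 1. Without the control the market clears where 175 - 3P = 5P - 1, i.e. P* = 22 and Q* = 109.
The ceiling of 7 is below the equilibrium price 22, so it binds.
At P = 7: Qd = 175 - 3·7 = 154 and Qs = 5·7 - 1 = 34.
Producer surplus without the control is ½ · (22 - 0.2) · 109 = 1188.1.
With the ceiling, producers sell 34 units at 7, so PS = ½ · (7 - 0.2) · 34 = 115.6.
Change in producer surplus = 115.6 - 1188.1 = -1072.5.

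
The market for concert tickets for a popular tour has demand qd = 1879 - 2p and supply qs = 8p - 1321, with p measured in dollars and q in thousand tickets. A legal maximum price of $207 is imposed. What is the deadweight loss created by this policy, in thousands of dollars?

255380

Equilibrium: 1879 - 2p = 8p - 1321, so 3200 = 10p and p* = 320, q* = 1239.
The ceiling of 207 is below the equilibrium price 320, so it binds.
At p = 207: qd = 1879 - 2·207 = 1465 and qs = 8·207 - 1321 = 335.
Quantity traded falls to 335. At q = 335 the demand price is (1879 - 335)/2 = 772 and the supply price is (1321 + 335)/8 = 207.
Deadweight loss = ½ · (772 - 207) · (1239 - 335) = ½ · 565 · 904 = 255380.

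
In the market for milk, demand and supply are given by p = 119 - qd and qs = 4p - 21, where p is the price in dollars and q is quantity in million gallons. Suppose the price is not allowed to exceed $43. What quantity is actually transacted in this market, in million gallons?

Rearranging demand gives qd = 119 - p. Equilibrium: 119 - p = 4p - 21, so 140 = 5p and p* = 28, q* = 91.
The ceiling of 43 is above the equilibrium price 28, so it is not binding; the market clears at p* = 28, q* = 91.

91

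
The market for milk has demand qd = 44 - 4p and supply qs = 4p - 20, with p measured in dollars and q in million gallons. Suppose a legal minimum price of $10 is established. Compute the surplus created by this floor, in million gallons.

In a free market, 44 - 4p = 4p - 20 gives the equilibrium p* = 8, q* = 12.
Since 10 > 8, the floor is binding.
At p = 10: qd = 44 - 4·10 = 4 and qs = 4·10 - 20 = 20.
Surplus = qs - qd = 20 - 4 = 16.

16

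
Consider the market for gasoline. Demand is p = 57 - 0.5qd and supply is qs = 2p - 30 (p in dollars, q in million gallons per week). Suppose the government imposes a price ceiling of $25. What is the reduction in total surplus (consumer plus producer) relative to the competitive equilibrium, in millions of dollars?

Rearranging demand gives qd = 114 - 2p. Without the control the market clears where 114 - 2p = 2p - 30, i.e. p* = 36 and q* = 42.
The ceiling of 25 is below the equilibrium price 36, so it binds.
At p = 25: qd = 114 - 2·25 = 64 and qs = 2·25 - 30 = 20.
Quantity traded falls to 20. At q = 20 the demand price is (114 - 20)/2 = 47 and the supply price is (30 + 20)/2 = 25.
Deadweight loss = ½ · (47 - 25) · (42 - 20) = ½ · 22 · 22 = 242.

242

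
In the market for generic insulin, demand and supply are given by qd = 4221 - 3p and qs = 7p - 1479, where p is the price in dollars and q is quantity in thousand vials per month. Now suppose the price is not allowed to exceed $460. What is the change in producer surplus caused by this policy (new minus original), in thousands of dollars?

In a free market, 4221 - 3p = 7p - 1479 gives the equilibrium p* = 570, q* = 2511.
The ceiling of 460 is below the equilibrium price 570, so it binds.
At p = 460: qd = 4221 - 3·460 = 2841 and qs = 7·460 - 1479 = 1741.
Producer surplus without the control is ½ · (570 - 1479/7) · 2511 = 6305121/14.
With the ceiling, producers sell 1741 units at 460, so PS = ½ · (460 - 1479/7) · 1741 = 3031081/14.
Change in producer surplus = 3031081/14 - 6305121/14 = -233860.

-233860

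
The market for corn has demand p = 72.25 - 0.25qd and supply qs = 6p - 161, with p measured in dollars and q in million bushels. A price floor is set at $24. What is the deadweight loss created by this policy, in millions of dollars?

0

Rearranging demand gives qd = 289 - 4p. Equilibrium: 289 - 4p = 6p - 161, so 450 = 10p and p* = 45, q* = 109.
The floor of 24 is below the equilibrium price 45, so it is not binding; the market clears at p* = 45, q* = 109.
Since the control does not bind, no trades are prevented and deadweight loss is zero.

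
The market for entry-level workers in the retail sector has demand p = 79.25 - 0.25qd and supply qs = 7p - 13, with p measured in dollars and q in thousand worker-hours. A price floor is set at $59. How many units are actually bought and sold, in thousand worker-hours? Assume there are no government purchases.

81

Rearranging demand gives qd = 317 - 4p. Equilibrium: 317 - 4p = 7p - 13, so 330 = 11p and p* = 30, q* = 197.
Because the floor (59) lies above the market-clearing price, it is binding.
At p = 59: qd = 317 - 4·59 = 81 and qs = 7·59 - 13 = 400.
The quantity actually transacted is the short side, demand: 81.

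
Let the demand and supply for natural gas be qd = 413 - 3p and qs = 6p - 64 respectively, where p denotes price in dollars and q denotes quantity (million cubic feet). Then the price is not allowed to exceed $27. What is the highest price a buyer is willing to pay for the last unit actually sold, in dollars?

105

Setting quantity demanded equal to quantity supplied, 413 - 3p = 6p - 64, gives p* = 53 and q* = 254.
Since 27 < 53, the ceiling is binding.
At p = 27: qd = 413 - 3·27 = 332 and qs = 6·27 - 64 = 98.
Only 98 units reach the market. On the demand curve, the marginal buyer's willingness to pay at q = 98 is (413 - 98)/3 = 105.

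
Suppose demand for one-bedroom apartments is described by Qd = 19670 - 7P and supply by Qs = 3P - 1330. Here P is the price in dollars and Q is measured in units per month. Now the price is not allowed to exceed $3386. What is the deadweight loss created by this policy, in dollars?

0

In a free market, 19670 - 7P = 3P - 1330 gives the equilibrium P* = 2100, Q* = 4970.
Since 3386 is above P* = 2100, the ceiling does not bind and the free-market outcome prevails.
Since the control does not bind, no trades are prevented and deadweight loss is zero.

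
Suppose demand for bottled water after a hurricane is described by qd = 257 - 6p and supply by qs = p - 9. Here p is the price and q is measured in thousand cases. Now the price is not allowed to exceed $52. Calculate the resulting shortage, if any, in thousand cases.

Equilibrium: 257 - 6p = p - 9, so 266 = 7p and p* = 38, q* = 29.
Since 52 is above p* = 38, the ceiling does not bind and the free-market outcome prevails.
Since the control does not bind, there is no shortage.

0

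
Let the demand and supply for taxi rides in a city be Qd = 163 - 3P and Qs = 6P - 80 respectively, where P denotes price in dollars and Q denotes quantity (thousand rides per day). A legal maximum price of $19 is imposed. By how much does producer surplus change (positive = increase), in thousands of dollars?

In a free market, 163 - 3P = 6P - 80 gives the equilibrium P* = 27, Q* = 82.
Because the ceiling (19) lies below the market-clearing price, it is binding.
At P = 19: Qd = 163 - 3·19 = 106 and Qs = 6·19 - 80 = 34.
Producer surplus without the control is ½ · (27 - 40/3) · 82 = 1681/3.
With the ceiling, producers sell 34 units at 19, so PS = ½ · (19 - 40/3) · 34 = 289/3.
Change in producer surplus = 289/3 - 1681/3 = -464.

-464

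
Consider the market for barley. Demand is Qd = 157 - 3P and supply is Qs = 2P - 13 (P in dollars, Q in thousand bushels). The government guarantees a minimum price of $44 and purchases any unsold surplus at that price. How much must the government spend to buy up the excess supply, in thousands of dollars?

2200

Without the control the market clears where 157 - 3P = 2P - 13, i.e. P* = 34 and Q* = 55.
The floor of 44 is above the equilibrium price 34, so it binds.
At P = 44: Qd = 157 - 3·44 = 25 and Qs = 2·44 - 13 = 75.
Surplus = Qs - Qd = 50.
Government expenditure = surplus × support price = 50 × 44 = 2200.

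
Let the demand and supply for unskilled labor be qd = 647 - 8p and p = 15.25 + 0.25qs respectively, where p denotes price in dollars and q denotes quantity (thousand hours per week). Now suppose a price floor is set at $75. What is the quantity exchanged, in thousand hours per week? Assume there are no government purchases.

Rearranging supply gives qs = 4p - 61. In a free market, 647 - 8p = 4p - 61 gives the equilibrium p* = 59, q* = 175.
Because the floor (75) lies above the market-clearing price, it is binding.
At p = 75: qd = 647 - 8·75 = 47 and qs = 4·75 - 61 = 239.
The quantity actually transacted is the short side, demand: 47.

47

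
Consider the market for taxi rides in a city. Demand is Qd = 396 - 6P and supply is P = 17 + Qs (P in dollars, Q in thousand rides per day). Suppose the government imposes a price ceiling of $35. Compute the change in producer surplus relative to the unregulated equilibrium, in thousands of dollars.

Rearranging supply gives Qs = P - 17. In a free market, 396 - 6P = P - 17 gives the equilibrium P* = 59, Q* = 42.
Since 35 < 59, the ceiling is binding.
At P = 35: Qd = 396 - 6·35 = 186 and Qs = 35 - 17 = 18.
Producer surplus without the control is ½ · (59 - 17) · 42 = 882.
With the ceiling, producers sell 18 units at 35, so PS = ½ · (35 - 17) · 18 = 162.
Change in producer surplus = 162 - 882 = -720.

-720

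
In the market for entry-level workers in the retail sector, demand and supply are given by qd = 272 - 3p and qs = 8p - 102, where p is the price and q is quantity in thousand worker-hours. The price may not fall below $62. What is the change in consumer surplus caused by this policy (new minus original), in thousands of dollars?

-3584

Without the control the market clears where 272 - 3p = 8p - 102, i.e. p* = 34 and q* = 170.
Because the floor (62) lies above the market-clearing price, it is binding.
At p = 62: qd = 272 - 3·62 = 86 and qs = 8·62 - 102 = 394.
Consumer surplus without the control is ½ · (272/3 - 34) · 170 = 14450/3.
With the floor, consumers buy 86 units at 62, so CS = ½ · (272/3 - 62) · 86 = 3698/3.
Change in consumer surplus = 3698/3 - 14450/3 = -3584.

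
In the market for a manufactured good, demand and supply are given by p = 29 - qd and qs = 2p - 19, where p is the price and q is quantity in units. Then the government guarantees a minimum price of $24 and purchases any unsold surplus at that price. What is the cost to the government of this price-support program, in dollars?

576

Rearranging demand gives qd = 29 - p. Without the control the market clears where 29 - p = 2p - 19, i.e. p* = 16 and q* = 13.
Because the floor (24) lies above the market-clearing price, it is binding.
At p = 24: qd = 29 - 24 = 5 and qs = 2·24 - 19 = 29.
Surplus = qs - qd = 24.
Government expenditure = surplus × support price = 24 × 24 = 576.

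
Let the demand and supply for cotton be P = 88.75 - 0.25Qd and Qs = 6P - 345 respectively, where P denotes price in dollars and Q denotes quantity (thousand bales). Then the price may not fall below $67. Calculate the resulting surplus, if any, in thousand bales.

Rearranging demand gives Qd = 355 - 4P. In a free market, 355 - 4P = 6P - 345 gives the equilibrium P* = 70, Q* = 75.
The floor of 67 is below the equilibrium price 70, so it is not binding; the market clears at P* = 70, Q* = 75.
Since the control does not bind, there is no surplus.

0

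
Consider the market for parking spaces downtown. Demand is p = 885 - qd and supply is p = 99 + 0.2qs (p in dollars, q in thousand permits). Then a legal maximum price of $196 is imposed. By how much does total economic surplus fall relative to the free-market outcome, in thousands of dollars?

17340

Rearranging demand gives qd = 885 - p; rearranging supply gives qs = 5p - 495. Without the control the market clears where 885 - p = 5p - 495, i.e. p* = 230 and q* = 655.
Because the ceiling (196) lies below the market-clearing price, it is binding.
At p = 196: qd = 885 - 196 = 689 and qs = 5·196 - 495 = 485.
Quantity traded falls to 485. At q = 485 the demand price is 885 - 485 = 400 and the supply price is (495 + 485)/5 = 196.
Deadweight loss = ½ · (400 - 196) · (655 - 485) = ½ · 204 · 170 = 17340.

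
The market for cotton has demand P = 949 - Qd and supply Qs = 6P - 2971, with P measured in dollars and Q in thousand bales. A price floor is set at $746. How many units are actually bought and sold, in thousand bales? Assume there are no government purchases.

Rearranging demand gives Qd = 949 - P. In a free market, 949 - P = 6P - 2971 gives the equilibrium P* = 560, Q* = 389.
The floor of 746 is above the equilibrium price 560, so it binds.
At P = 746: Qd = 949 - 746 = 203 and Qs = 6·746 - 2971 = 1505.
The quantity actually transacted is the short side, demand: 203.

203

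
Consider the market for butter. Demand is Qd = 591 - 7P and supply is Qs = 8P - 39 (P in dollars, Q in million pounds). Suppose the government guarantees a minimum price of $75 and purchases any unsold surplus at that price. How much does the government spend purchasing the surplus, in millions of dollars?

Without the control the market clears where 591 - 7P = 8P - 39, i.e. P* = 42 and Q* = 297.
Because the floor (75) lies above the market-clearing price, it is binding.
At P = 75: Qd = 591 - 7·75 = 66 and Qs = 8·75 - 39 = 561.
Surplus = Qs - Qd = 495.
Government expenditure = surplus × support price = 495 × 75 = 37125.

37125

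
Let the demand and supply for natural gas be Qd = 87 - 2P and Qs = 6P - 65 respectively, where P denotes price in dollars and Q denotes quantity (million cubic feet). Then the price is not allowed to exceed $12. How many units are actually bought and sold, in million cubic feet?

In a free market, 87 - 2P = 6P - 65 gives the equilibrium P* = 19, Q* = 49.
The ceiling of 12 is below the equilibrium price 19, so it binds.
At P = 12: Qd = 87 - 2·12 = 63 and Qs = 6·12 - 65 = 7.
The quantity actually transacted is the short side, supply: 7.

7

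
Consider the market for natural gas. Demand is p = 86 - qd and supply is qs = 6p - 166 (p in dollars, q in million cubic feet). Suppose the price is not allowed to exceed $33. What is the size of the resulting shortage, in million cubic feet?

Rearranging demand gives qd = 86 - p. Equilibrium: 86 - p = 6p - 166, so 252 = 7p and p* = 36, q* = 50.
Because the ceiling (33) lies below the market-clearing price, it is binding.
At p = 33: qd = 86 - 33 = 53 and qs = 6·33 - 166 = 32.
Shortage = qd - qs = 53 - 32 = 21.

21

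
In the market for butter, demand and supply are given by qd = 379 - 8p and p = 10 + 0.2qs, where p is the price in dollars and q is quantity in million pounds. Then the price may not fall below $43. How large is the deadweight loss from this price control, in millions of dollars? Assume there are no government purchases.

1040

Rearranging supply gives qs = 5p - 50. Without the control the market clears where 379 - 8p = 5p - 50, i.e. p* = 33 and q* = 115.
The floor of 43 is above the equilibrium price 33, so it binds.
At p = 43: qd = 379 - 8·43 = 35 and qs = 5·43 - 50 = 165.
Quantity traded falls to 35. At q = 35 the demand price is (379 - 35)/8 = 43 and the supply price is (50 + 35)/5 = 17.
Deadweight loss = ½ · (43 - 17) · (115 - 35) = ½ · 26 · 80 = 1040.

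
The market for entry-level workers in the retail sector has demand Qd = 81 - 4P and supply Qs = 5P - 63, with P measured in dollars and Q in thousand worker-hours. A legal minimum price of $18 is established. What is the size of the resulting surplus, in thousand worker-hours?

In a free market, 81 - 4P = 5P - 63 gives the equilibrium P* = 16, Q* = 17.
Since 18 > 16, the floor is binding.
At P = 18: Qd = 81 - 4·18 = 9 and Qs = 5·18 - 63 = 27.
Surplus = Qs - Qd = 27 - 9 = 18.

18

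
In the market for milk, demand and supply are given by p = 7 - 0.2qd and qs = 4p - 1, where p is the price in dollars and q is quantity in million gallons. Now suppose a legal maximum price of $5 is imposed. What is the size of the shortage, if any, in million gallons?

0

Rearranging demand gives qd = 35 - 5p. Setting quantity demanded equal to quantity supplied, 35 - 5p = 4p - 1, gives p* = 4 and q* = 15.
The ceiling of 5 is above the equilibrium price 4, so it is not binding; the market clears at p* = 4, q* = 15.
Since the control does not bind, there is no shortage.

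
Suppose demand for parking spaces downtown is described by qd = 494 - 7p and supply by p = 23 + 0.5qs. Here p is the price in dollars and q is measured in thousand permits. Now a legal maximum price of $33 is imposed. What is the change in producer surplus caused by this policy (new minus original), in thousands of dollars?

Rearranging supply gives qs = 2p - 46. In a free market, 494 - 7p = 2p - 46 gives the equilibrium p* = 60, q* = 74.
Because the ceiling (33) lies below the market-clearing price, it is binding.
At p = 33: qd = 494 - 7·33 = 263 and qs = 2·33 - 46 = 20.
Producer surplus without the control is ½ · (60 - 23) · 74 = 1369.
With the ceiling, producers sell 20 units at 33, so PS = ½ · (33 - 23) · 20 = 100.
Change in producer surplus = 100 - 1369 = -1269.

-1269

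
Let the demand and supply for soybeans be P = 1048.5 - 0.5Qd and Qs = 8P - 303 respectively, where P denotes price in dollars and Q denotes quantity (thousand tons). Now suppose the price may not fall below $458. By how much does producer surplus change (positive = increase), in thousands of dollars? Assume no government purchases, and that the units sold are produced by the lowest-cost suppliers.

Rearranging demand gives Qd = 2097 - 2P. Equilibrium: 2097 - 2P = 8P - 303, so 2400 = 10P and P* = 240, Q* = 1617.
Since 458 > 240, the floor is binding.
At P = 458: Qd = 2097 - 2·458 = 1181 and Qs = 8·458 - 303 = 3361.
Producer surplus without the control is ½ · (240 - 37.875) · 1617 = 163418.0625.
With the floor, 1181 units are sold at 458. The supply price at Q = 1181 is 185.5, so PS = ½ · [(458 - 37.875) + (458 - 185.5)] · 1181 = 408995.0625.
Change in producer surplus = 408995.0625 - 163418.0625 = 245577.

245577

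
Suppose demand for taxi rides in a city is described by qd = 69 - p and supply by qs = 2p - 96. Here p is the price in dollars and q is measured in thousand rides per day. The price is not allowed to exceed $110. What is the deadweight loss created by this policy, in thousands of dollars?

0

In a free market, 69 - p = 2p - 96 gives the equilibrium p* = 55, q* = 14.
Since 110 is above p* = 55, the ceiling does not bind and the free-market outcome prevails.
Since the control does not bind, no trades are prevented and deadweight loss is zero.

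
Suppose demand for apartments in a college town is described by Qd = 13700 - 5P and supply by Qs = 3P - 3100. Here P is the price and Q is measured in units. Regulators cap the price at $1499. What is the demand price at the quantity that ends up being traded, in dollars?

Equilibrium: 13700 - 5P = 3P - 3100, so 16800 = 8P and P* = 2100, Q* = 3200.
Because the ceiling (1499) lies below the market-clearing price, it is binding.
At P = 1499: Qd = 13700 - 5·1499 = 6205 and Qs = 3·1499 - 3100 = 1397.
Only 1397 units reach the market. On the demand curve, the marginal buyer's willingness to pay at Q = 1397 is (13700 - 1397)/5 = 2460.6.

2460.6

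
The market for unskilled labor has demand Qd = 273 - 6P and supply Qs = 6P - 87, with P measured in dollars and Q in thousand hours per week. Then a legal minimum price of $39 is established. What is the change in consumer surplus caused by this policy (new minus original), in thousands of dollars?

-594

Setting quantity demanded equal to quantity supplied, 273 - 6P = 6P - 87, gives P* = 30 and Q* = 93.
The floor of 39 is above the equilibrium price 30, so it binds.
At P = 39: Qd = 273 - 6·39 = 39 and Qs = 6·39 - 87 = 147.
Consumer surplus without the control is ½ · (45.5 - 30) · 93 = 720.75.
With the floor, consumers buy 39 units at 39, so CS = ½ · (45.5 - 39) · 39 = 126.75.
Change in consumer surplus = 126.75 - 720.75 = -594.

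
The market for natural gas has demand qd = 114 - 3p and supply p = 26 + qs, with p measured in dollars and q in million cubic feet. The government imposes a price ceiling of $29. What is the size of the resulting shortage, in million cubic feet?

Rearranging supply gives qs = p - 26. Setting quantity demanded equal to quantity supplied, 114 - 3p = p - 26, gives p* = 35 and q* = 9.
Since 29 < 35, the ceiling is binding.
At p = 29: qd = 114 - 3·29 = 27 and qs = 29 - 26 = 3.
Shortage = qd - qs = 27 - 3 = 24.

24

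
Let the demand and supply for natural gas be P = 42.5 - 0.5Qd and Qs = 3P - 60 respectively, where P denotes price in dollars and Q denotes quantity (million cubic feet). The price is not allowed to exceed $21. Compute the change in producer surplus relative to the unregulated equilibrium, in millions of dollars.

Rearranging demand gives Qd = 85 - 2P. In a free market, 85 - 2P = 3P - 60 gives the equilibrium P* = 29, Q* = 27.
Since 21 < 29, the ceiling is binding.
At P = 21: Qd = 85 - 2·21 = 43 and Qs = 3·21 - 60 = 3.
Producer surplus without the control is ½ · (29 - 20) · 27 = 121.5.
With the ceiling, producers sell 3 units at 21, so PS = ½ · (21 - 20) · 3 = 1.5.
Change in producer surplus = 1.5 - 121.5 = -120.

-120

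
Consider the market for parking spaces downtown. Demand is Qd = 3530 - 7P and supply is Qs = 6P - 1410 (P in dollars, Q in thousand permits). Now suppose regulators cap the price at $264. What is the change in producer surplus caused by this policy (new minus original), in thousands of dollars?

Without the control the market clears where 3530 - 7P = 6P - 1410, i.e. P* = 380 and Q* = 870.
Because the ceiling (264) lies below the market-clearing price, it is binding.
At P = 264: Qd = 3530 - 7·264 = 1682 and Qs = 6·264 - 1410 = 174.
Producer surplus without the control is ½ · (380 - 235) · 870 = 63075.
With the ceiling, producers sell 174 units at 264, so PS = ½ · (264 - 235) · 174 = 2523.
Change in producer surplus = 2523 - 63075 = -60552.

-60552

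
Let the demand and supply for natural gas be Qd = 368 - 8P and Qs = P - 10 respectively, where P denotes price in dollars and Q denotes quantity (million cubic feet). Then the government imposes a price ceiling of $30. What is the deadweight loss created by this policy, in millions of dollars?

81

In a free market, 368 - 8P = P - 10 gives the equilibrium P* = 42, Q* = 32.
The ceiling of 30 is below the equilibrium price 42, so it binds.
At P = 30: Qd = 368 - 8·30 = 128 and Qs = 30 - 10 = 20.
Quantity traded falls to 20. At Q = 20 the demand price is (368 - 20)/8 = 43.5 and the supply price is 10 + 20 = 30.
Deadweight loss = ½ · (43.5 - 30) · (32 - 20) = ½ · 13.5 · 12 = 81.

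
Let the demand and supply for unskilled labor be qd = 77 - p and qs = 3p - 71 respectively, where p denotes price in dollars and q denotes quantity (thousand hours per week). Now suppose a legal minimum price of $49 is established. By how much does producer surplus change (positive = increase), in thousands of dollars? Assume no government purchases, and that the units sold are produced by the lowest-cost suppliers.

312

In a free market, 77 - p = 3p - 71 gives the equilibrium p* = 37, q* = 40.
Because the floor (49) lies above the market-clearing price, it is binding.
At p = 49: qd = 77 - 49 = 28 and qs = 3·49 - 71 = 76.
Producer surplus without the control is ½ · (37 - 71/3) · 40 = 800/3.
With the floor, 28 units are sold at 49. The supply price at q = 28 is 33, so PS = ½ · [(49 - 71/3) + (49 - 33)] · 28 = 1736/3.
Change in producer surplus = 1736/3 - 800/3 = 312.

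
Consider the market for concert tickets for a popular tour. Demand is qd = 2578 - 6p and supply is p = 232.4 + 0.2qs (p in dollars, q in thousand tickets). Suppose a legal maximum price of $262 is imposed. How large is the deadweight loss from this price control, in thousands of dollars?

Rearranging supply gives qs = 5p - 1162. Without the control the market clears where 2578 - 6p = 5p - 1162, i.e. p* = 340 and q* = 538.
Because the ceiling (262) lies below the market-clearing price, it is binding.
At p = 262: qd = 2578 - 6·262 = 1006 and qs = 5·262 - 1162 = 148.
Quantity traded falls to 148. At q = 148 the demand price is (2578 - 148)/6 = 405 and the supply price is (1162 + 148)/5 = 262.
Deadweight loss = ½ · (405 - 262) · (538 - 148) = ½ · 143 · 390 = 27885.

27885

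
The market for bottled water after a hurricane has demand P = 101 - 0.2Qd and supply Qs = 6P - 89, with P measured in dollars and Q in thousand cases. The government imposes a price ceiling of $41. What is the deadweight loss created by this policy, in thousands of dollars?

Rearranging demand gives Qd = 505 - 5P. Equilibrium: 505 - 5P = 6P - 89, so 594 = 11P and P* = 54, Q* = 235.
The ceiling of 41 is below the equilibrium price 54, so it binds.
At P = 41: Qd = 505 - 5·41 = 300 and Qs = 6·41 - 89 = 157.
Quantity traded falls to 157. At Q = 157 the demand price is (505 - 157)/5 = 69.6 and the supply price is (89 + 157)/6 = 41.
Deadweight loss = ½ · (69.6 - 41) · (235 - 157) = ½ · 28.6 · 78 = 1115.4.

1115.4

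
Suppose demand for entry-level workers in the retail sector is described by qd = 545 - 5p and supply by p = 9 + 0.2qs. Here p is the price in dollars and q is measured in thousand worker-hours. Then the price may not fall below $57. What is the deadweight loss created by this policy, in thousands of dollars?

Rearranging supply gives qs = 5p - 45. Setting quantity demanded equal to quantity supplied, 545 - 5p = 5p - 45, gives p* = 59 and q* = 250.
Since 57 is below p* = 59, the floor does not bind and the free-market outcome prevails.
Since the control does not bind, no trades are prevented and deadweight loss is zero.

0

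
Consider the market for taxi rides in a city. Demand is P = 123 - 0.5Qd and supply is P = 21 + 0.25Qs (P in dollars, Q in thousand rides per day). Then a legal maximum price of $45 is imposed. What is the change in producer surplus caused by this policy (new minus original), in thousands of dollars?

Rearranging demand gives Qd = 246 - 2P; rearranging supply gives Qs = 4P - 84. Equilibrium: 246 - 2P = 4P - 84, so 330 = 6P and P* = 55, Q* = 136.
Since 45 < 55, the ceiling is binding.
At P = 45: Qd = 246 - 2·45 = 156 and Qs = 4·45 - 84 = 96.
Producer surplus without the control is ½ · (55 - 21) · 136 = 2312.
With the ceiling, producers sell 96 units at 45, so PS = ½ · (45 - 21) · 96 = 1152.
Change in producer surplus = 1152 - 2312 = -1160.

-1160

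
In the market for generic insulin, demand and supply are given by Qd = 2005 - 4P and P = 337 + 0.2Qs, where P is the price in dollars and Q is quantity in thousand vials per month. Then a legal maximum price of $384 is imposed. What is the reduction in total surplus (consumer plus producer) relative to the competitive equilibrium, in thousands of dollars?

Rearranging supply gives Qs = 5P - 1685. Without the control the market clears where 2005 - 4P = 5P - 1685, i.e. P* = 410 and Q* = 365.
Since 384 < 410, the ceiling is binding.
At P = 384: Qd = 2005 - 4·384 = 469 and Qs = 5·384 - 1685 = 235.
Quantity traded falls to 235. At Q = 235 the demand price is (2005 - 235)/4 = 442.5 and the supply price is (1685 + 235)/5 = 384.
Deadweight loss = ½ · (442.5 - 384) · (365 - 235) = ½ · 58.5 · 130 = 3802.5.

3802.5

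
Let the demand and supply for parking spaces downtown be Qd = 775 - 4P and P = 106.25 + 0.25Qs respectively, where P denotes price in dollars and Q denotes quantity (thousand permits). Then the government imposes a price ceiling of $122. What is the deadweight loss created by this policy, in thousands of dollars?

Rearranging supply gives Qs = 4P - 425. Setting quantity demanded equal to quantity supplied, 775 - 4P = 4P - 425, gives P* = 150 and Q* = 175.
Since 122 < 150, the ceiling is binding.
At P = 122: Qd = 775 - 4·122 = 287 and Qs = 4·122 - 425 = 63.
Quantity traded falls to 63. At Q = 63 the demand price is (775 - 63)/4 = 178 and the supply price is (425 + 63)/4 = 122.
Deadweight loss = ½ · (178 - 122) · (175 - 63) = ½ · 56 · 112 = 3136.

3136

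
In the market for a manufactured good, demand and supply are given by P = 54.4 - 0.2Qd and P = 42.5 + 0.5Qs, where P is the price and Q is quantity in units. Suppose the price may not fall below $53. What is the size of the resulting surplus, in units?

14

Rearranging demand gives Qd = 272 - 5P; rearranging supply gives Qs = 2P - 85. Setting quantity demanded equal to quantity supplied, 272 - 5P = 2P - 85, gives P* = 51 and Q* = 17.
Because the floor (53) lies above the market-clearing price, it is binding.
At P = 53: Qd = 272 - 5·53 = 7 and Qs = 2·53 - 85 = 21.
Surplus = Qs - Qd = 21 - 7 = 14.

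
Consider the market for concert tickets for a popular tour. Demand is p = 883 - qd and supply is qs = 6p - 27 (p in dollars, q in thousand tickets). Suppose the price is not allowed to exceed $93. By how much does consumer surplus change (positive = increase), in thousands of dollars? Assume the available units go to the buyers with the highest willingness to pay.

Rearranging demand gives qd = 883 - p. Equilibrium: 883 - p = 6p - 27, so 910 = 7p and p* = 130, q* = 753.
Because the ceiling (93) lies below the market-clearing price, it is binding.
At p = 93: qd = 883 - 93 = 790 and qs = 6·93 - 27 = 531.
Consumer surplus without the control is ½ · (883 - 130) · 753 = 283504.5.
With the ceiling, 531 units are sold at 93 (assume they go to the highest-value buyers). The demand price at q = 531 is 352, so CS = ½ · [(883 - 93) + (352 - 93)] · 531 = 278509.5.
Change in consumer surplus = 278509.5 - 283504.5 = -4995.

-4995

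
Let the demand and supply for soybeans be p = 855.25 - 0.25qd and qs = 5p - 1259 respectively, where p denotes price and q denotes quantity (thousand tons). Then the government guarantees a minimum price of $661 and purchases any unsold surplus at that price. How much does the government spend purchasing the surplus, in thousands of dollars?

Rearranging demand gives qd = 3421 - 4p. Without the control the market clears where 3421 - 4p = 5p - 1259, i.e. p* = 520 and q* = 1341.
Since 661 > 520, the floor is binding.
At p = 661: qd = 3421 - 4·661 = 777 and qs = 5·661 - 1259 = 2046.
Surplus = qs - qd = 1269.
Government expenditure = surplus × support price = 1269 × 661 = 838809.

838809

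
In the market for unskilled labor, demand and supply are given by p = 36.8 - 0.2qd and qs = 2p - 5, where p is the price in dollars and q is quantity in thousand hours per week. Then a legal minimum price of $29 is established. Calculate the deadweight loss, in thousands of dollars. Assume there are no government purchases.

35

Rearranging demand gives qd = 184 - 5p. In a free market, 184 - 5p = 2p - 5 gives the equilibrium p* = 27, q* = 49.
Since 29 > 27, the floor is binding.
At p = 29: qd = 184 - 5·29 = 39 and qs = 2·29 - 5 = 53.
Quantity traded falls to 39. At q = 39 the demand price is (184 - 39)/5 = 29 and the supply price is (5 + 39)/2 = 22.
Deadweight loss = ½ · (29 - 22) · (49 - 39) = ½ · 7 · 10 = 35.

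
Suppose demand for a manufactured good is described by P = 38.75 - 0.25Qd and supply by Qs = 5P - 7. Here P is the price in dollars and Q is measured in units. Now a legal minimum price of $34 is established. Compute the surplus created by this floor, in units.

Rearranging demand gives Qd = 155 - 4P. In a free market, 155 - 4P = 5P - 7 gives the equilibrium P* = 18, Q* = 83.
Because the floor (34) lies above the market-clearing price, it is binding.
At P = 34: Qd = 155 - 4·34 = 19 and Qs = 5·34 - 7 = 163.
Surplus = Qs - Qd = 163 - 19 = 144.

144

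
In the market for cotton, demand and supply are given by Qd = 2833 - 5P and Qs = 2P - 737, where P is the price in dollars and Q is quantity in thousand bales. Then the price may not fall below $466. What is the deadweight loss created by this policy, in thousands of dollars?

Equilibrium: 2833 - 5P = 2P - 737, so 3570 = 7P and P* = 510, Q* = 283.
The floor of 466 is below the equilibrium price 510, so it is not binding; the market clears at P* = 510, Q* = 283.
Since the control does not bind, no trades are prevented and deadweight loss is zero.

0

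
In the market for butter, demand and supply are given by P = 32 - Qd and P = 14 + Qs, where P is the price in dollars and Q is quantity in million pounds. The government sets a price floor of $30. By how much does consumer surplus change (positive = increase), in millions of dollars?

Rearranging demand gives Qd = 32 - P; rearranging supply gives Qs = P - 14. Equilibrium: 32 - P = P - 14, so 46 = 2P and P* = 23, Q* = 9.
The floor of 30 is above the equilibrium price 23, so it binds.
At P = 30: Qd = 32 - 30 = 2 and Qs = 30 - 14 = 16.
Consumer surplus without the control is ½ · (32 - 23) · 9 = 40.5.
With the floor, consumers buy 2 units at 30, so CS = ½ · (32 - 30) · 2 = 2.
Change in consumer surplus = 2 - 40.5 = -38.5.

-38.5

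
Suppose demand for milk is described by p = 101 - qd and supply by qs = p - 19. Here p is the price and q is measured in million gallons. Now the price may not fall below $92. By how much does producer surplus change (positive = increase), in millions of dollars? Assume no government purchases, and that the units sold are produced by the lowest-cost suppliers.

Rearranging demand gives qd = 101 - p. Without the control the market clears where 101 - p = p - 19, i.e. p* = 60 and q* = 41.
The floor of 92 is above the equilibrium price 60, so it binds.
At p = 92: qd = 101 - 92 = 9 and qs = 92 - 19 = 73.
Producer surplus without the control is ½ · (60 - 19) · 41 = 840.5.
With the floor, 9 units are sold at 92. The supply price at q = 9 is 28, so PS = ½ · [(92 - 19) + (92 - 28)] · 9 = 616.5.
Change in producer surplus = 616.5 - 840.5 = -224.

-224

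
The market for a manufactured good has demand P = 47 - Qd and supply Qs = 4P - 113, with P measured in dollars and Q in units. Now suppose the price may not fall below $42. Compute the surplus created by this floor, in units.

50

Rearranging demand gives Qd = 47 - P. Setting quantity demanded equal to quantity supplied, 47 - P = 4P - 113, gives P* = 32 and Q* = 15.
The floor of 42 is above the equilibrium price 32, so it binds.
At P = 42: Qd = 47 - 42 = 5 and Qs = 4·42 - 113 = 55.
Surplus = Qs - Qd = 55 - 5 = 50.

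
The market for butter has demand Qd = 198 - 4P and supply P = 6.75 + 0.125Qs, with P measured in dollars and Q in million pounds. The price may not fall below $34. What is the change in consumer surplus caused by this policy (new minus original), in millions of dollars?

-1144

Rearranging supply gives Qs = 8P - 54. In a free market, 198 - 4P = 8P - 54 gives the equilibrium P* = 21, Q* = 114.
Because the floor (34) lies above the market-clearing price, it is binding.
At P = 34: Qd = 198 - 4·34 = 62 and Qs = 8·34 - 54 = 218.
Consumer surplus without the control is ½ · (49.5 - 21) · 114 = 1624.5.
With the floor, consumers buy 62 units at 34, so CS = ½ · (49.5 - 34) · 62 = 480.5.
Change in consumer surplus = 480.5 - 1624.5 = -1144.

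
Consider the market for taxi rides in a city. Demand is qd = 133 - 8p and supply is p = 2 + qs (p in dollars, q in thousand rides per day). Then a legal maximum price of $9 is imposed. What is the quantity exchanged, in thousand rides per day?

7

Rearranging supply gives qs = p - 2. Equilibrium: 133 - 8p = p - 2, so 135 = 9p and p* = 15, q* = 13.
The ceiling of 9 is below the equilibrium price 15, so it binds.
At p = 9: qd = 133 - 8·9 = 61 and qs = 9 - 2 = 7.
The quantity actually transacted is the short side, supply: 7.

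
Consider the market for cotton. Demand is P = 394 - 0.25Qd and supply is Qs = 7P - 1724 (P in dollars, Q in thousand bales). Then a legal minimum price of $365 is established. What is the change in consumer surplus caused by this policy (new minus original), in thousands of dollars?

Rearranging demand gives Qd = 1576 - 4P. Equilibrium: 1576 - 4P = 7P - 1724, so 3300 = 11P and P* = 300, Q* = 376.
Because the floor (365) lies above the market-clearing price, it is binding.
At P = 365: Qd = 1576 - 4·365 = 116 and Qs = 7·365 - 1724 = 831.
Consumer surplus without the control is ½ · (394 - 300) · 376 = 17672.
With the floor, consumers buy 116 units at 365, so CS = ½ · (394 - 365) · 116 = 1682.
Change in consumer surplus = 1682 - 17672 = -15990.

-15990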